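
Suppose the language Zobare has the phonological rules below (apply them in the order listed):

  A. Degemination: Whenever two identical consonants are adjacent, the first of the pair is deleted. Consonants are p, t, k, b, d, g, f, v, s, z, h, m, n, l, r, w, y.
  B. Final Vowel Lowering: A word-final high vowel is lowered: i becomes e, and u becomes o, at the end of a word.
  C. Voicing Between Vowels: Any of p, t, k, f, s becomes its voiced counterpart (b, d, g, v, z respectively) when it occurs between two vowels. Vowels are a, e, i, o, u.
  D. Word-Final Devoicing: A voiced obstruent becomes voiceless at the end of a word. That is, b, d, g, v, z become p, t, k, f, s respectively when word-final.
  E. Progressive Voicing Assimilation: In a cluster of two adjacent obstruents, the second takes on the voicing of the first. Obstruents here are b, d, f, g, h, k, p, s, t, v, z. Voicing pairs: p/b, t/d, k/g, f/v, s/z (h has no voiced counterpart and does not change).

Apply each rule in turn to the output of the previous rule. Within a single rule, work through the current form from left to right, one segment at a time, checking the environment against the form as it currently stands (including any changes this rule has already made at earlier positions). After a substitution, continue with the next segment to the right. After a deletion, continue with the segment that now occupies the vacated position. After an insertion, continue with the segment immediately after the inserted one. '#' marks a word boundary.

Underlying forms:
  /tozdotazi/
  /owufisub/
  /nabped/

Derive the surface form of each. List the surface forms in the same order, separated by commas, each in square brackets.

/tozdotazi/:
  A Degemination: no change — [tozdotazi]
  B Final Vowel Lowering: [tozdotazi] → [tozdotaze]
  C Voicing Between Vowels: [tozdotaze] → [tozdodaze]
  D Word-Final Devoicing: no change — [tozdodaze]
  E Progressive Voicing Assimilation: no change — [tozdodaze]
/owufisub/:
  A Degemination: no change — [owufisub]
  B Final Vowel Lowering: no change — [owufisub]
  C Voicing Between Vowels: [owufisub] → [owuvizub]
  D Word-Final Devoicing: [owuvizub] → [owuvizup]
  E Progressive Voicing Assimilation: no change — [owuvizup]
/nabped/:
  A Degemination: no change — [nabped]
  B Final Vowel Lowering: no change — [nabped]
  C Voicing Between Vowels: no change — [nabped]
  D Word-Final Devoicing: [nabped] → [nabpet]
  E Progressive Voicing Assimilation: [nabpet] → [nabbet]

[tozdodaze], [owuvizup], [nabbet]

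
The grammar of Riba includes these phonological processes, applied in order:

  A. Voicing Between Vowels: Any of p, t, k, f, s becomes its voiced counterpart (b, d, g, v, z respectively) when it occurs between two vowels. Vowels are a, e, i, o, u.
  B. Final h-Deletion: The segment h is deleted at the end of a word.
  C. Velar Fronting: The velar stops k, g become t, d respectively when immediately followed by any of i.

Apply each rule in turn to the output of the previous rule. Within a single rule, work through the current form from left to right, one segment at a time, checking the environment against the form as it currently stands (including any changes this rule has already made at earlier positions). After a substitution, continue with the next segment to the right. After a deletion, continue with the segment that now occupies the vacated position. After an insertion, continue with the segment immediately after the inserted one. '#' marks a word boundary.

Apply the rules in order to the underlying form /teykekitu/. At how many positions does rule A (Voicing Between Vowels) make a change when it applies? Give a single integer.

A Voicing Between Vowels: [teykekitu] → [teykegidu]
B Final h-Deletion: no change — [teykegidu]
C Velar Fronting: [teykegidu] → [teykedidu]
Rule A changed 2 position(s).

2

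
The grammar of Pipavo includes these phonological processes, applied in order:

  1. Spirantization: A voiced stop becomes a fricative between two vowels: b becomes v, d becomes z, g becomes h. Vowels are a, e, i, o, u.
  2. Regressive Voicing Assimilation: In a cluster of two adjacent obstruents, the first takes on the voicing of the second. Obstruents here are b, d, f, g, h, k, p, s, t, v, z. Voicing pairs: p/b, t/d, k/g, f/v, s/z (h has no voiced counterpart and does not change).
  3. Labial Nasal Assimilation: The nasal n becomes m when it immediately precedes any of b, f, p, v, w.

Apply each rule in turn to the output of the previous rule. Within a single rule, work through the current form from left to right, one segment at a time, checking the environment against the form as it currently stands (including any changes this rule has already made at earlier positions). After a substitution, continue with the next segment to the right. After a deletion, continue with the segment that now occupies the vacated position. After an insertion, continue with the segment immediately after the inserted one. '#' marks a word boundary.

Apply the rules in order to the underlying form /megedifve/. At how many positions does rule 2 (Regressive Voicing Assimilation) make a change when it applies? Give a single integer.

1 Spirantization: [megedifve] → [mehezifve]
2 Regressive Voicing Assimilation: [mehezifve] → [mehezivve]
3 Labial Nasal Assimilation: no change — [mehezivve]
Rule 2 changed 1 position(s).

1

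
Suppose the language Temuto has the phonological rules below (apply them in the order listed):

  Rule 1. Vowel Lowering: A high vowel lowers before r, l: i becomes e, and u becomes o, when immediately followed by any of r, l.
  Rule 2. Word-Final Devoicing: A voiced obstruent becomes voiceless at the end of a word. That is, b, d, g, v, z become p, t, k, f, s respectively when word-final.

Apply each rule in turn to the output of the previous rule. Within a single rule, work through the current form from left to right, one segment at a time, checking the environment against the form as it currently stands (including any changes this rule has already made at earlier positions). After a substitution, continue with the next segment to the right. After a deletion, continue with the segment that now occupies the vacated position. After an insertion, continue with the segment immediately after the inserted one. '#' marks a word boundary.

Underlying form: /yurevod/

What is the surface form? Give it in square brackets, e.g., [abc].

Rule 1 Vowel Lowering: [yurevod] → [yorevod]
Rule 2 Word-Final Devoicing: [yorevod] → [yorevot]

[yorevot]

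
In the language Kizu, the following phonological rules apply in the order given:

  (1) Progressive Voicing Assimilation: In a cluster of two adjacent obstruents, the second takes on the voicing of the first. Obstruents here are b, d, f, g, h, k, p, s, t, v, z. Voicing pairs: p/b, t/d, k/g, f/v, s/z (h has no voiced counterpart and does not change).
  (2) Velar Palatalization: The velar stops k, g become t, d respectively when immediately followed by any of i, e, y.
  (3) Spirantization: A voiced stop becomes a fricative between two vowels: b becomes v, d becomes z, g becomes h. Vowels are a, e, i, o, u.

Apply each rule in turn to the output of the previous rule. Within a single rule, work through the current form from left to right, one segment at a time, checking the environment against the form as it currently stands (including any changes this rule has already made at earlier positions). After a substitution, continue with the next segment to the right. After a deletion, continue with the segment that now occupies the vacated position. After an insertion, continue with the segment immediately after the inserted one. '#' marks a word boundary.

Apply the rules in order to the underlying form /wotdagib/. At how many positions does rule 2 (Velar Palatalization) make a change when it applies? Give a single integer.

(1) Progressive Voicing Assimilation: [wotdagib] → [wottagib]
(2) Velar Palatalization: [wottagib] → [wottadib]
(3) Spirantization: [wottadib] → [wottazib]
Rule 2 changed 1 position(s).

1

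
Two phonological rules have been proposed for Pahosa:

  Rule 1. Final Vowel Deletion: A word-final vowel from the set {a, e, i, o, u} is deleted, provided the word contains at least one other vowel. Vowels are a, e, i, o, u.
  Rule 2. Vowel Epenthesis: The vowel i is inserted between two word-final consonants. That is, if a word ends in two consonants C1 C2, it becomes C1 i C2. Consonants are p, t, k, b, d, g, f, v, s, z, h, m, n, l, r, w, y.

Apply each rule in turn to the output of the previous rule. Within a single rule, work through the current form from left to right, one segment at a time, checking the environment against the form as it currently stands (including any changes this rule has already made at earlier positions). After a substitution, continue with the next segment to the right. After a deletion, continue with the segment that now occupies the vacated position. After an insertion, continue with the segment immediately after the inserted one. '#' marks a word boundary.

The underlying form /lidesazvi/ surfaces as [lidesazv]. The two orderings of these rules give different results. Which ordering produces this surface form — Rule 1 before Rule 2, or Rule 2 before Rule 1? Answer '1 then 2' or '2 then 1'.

Order 1 then 2:
  1 Final Vowel Deletion: [lidesazvi] → [lidesazv]
  2 Vowel Epenthesis: [lidesazv] → [lidesaziv]
  result: [lidesaziv]
Order 2 then 1:
  2 Vowel Epenthesis: no change — [lidesazvi]
  1 Final Vowel Deletion: [lidesazvi] → [lidesazv]
  result: [lidesazv]

2 then 1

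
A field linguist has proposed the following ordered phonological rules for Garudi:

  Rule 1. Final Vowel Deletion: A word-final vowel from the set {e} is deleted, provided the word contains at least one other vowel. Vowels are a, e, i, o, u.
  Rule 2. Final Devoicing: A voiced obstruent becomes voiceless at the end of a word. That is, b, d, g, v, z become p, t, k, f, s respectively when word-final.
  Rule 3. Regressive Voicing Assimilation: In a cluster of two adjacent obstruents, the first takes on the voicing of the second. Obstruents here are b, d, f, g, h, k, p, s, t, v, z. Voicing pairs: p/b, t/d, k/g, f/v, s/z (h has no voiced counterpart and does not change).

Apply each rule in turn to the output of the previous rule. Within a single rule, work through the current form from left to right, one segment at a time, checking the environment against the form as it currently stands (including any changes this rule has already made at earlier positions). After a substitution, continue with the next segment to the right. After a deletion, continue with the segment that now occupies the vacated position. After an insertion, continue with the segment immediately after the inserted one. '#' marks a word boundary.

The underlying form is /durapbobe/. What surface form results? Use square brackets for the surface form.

[durabbop]

Rule 1 Final Vowel Deletion: [durapbobe] → [durapbob]
Rule 2 Final Devoicing: [durapbob] → [durapbop]
Rule 3 Regressive Voicing Assimilation: [durapbop] → [durabbop]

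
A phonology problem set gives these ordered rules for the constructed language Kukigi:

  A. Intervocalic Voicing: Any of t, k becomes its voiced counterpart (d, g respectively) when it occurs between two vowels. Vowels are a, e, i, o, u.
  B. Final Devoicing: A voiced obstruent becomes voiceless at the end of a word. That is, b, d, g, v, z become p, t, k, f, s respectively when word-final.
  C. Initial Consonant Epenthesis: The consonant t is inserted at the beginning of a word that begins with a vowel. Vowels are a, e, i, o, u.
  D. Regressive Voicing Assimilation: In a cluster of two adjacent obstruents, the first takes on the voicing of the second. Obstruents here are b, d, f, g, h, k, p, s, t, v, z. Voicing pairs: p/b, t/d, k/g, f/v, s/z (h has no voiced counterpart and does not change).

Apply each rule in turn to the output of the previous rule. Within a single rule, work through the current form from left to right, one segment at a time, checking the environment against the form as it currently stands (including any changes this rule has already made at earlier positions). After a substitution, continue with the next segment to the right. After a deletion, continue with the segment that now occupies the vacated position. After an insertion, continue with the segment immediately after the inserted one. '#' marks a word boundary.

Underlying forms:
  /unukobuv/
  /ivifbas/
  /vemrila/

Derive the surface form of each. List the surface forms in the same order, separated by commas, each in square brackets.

/unukobuv/:
  A Intervocalic Voicing: [unukobuv] → [unugobuv]
  B Final Devoicing: [unugobuv] → [unugobuf]
  C Initial Consonant Epenthesis: [unugobuf] → [tunugobuf]
  D Regressive Voicing Assimilation: no change — [tunugobuf]
/ivifbas/:
  A Intervocalic Voicing: no change — [ivifbas]
  B Final Devoicing: no change — [ivifbas]
  C Initial Consonant Epenthesis: [ivifbas] → [tivifbas]
  D Regressive Voicing Assimilation: [tivifbas] → [tivivbas]
/vemrila/:
  A Intervocalic Voicing: no change — [vemrila]
  B Final Devoicing: no change — [vemrila]
  C Initial Consonant Epenthesis: no change — [vemrila]
  D Regressive Voicing Assimilation: no change — [vemrila]

[tunugobuf], [tivivbas], [vemrila]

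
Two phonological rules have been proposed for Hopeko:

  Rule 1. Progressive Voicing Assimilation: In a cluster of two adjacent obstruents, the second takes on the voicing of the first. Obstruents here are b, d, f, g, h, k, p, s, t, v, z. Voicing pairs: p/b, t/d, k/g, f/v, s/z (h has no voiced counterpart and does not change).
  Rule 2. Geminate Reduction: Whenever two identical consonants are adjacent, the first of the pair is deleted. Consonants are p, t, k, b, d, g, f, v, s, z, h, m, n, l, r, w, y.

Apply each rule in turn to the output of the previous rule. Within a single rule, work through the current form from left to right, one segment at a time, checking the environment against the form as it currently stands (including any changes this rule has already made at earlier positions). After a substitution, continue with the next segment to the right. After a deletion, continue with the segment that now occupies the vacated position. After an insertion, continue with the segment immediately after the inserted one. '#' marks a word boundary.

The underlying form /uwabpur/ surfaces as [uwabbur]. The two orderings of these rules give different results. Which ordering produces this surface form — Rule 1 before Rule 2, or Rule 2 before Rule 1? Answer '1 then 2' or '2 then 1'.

Order 1 then 2:
  1 Progressive Voicing Assimilation: [uwabpur] → [uwabbur]
  2 Geminate Reduction: [uwabbur] → [uwabur]
  result: [uwabur]
Order 2 then 1:
  2 Geminate Reduction: no change — [uwabpur]
  1 Progressive Voicing Assimilation: [uwabpur] → [uwabbur]
  result: [uwabbur]

2 then 1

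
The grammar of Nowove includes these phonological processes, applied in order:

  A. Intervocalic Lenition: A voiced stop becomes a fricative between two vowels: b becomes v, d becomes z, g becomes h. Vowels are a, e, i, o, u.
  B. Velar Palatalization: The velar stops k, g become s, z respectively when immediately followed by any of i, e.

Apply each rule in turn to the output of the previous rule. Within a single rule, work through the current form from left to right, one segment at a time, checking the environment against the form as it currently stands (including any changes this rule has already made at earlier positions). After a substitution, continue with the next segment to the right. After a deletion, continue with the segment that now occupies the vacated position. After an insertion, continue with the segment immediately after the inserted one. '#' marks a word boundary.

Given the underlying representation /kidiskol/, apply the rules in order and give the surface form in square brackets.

[siziskol]

A Intervocalic Lenition: [kidiskol] → [kiziskol]
B Velar Palatalization: [kiziskol] → [siziskol]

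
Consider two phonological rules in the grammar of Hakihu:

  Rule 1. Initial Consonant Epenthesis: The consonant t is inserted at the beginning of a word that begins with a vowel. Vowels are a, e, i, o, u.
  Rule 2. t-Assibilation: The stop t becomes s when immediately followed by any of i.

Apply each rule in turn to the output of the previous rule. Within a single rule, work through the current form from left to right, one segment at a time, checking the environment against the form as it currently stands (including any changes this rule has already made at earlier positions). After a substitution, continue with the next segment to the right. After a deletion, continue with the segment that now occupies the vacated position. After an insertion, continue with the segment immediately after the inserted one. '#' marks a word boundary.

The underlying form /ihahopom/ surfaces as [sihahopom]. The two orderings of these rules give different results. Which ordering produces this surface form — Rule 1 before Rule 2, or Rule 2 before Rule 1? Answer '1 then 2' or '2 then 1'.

Order 1 then 2:
  1 Initial Consonant Epenthesis: [ihahopom] → [tihahopom]
  2 t-Assibilation: [tihahopom] → [sihahopom]
  result: [sihahopom]
Order 2 then 1:
  2 t-Assibilation: no change — [ihahopom]
  1 Initial Consonant Epenthesis: [ihahopom] → [tihahopom]
  result: [tihahopom]

1 then 2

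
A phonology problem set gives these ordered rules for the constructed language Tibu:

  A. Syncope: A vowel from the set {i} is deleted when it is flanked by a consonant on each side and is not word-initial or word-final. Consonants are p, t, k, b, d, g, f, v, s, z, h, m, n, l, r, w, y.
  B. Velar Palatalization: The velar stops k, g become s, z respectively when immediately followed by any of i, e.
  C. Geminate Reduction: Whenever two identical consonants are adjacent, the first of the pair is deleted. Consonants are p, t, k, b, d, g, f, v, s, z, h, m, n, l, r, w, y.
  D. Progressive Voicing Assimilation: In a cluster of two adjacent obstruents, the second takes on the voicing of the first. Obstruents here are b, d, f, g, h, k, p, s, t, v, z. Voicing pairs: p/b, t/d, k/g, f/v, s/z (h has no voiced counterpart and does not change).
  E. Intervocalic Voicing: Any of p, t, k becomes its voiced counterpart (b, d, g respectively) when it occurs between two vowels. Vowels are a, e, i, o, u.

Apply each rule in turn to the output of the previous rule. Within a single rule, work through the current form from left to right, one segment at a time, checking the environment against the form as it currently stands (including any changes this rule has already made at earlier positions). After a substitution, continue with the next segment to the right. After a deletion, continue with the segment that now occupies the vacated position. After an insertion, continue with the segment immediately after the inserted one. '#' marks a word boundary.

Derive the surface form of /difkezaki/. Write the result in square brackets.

A Syncope: [difkezaki] → [dfkezaki]
B Velar Palatalization: [dfkezaki] → [dfsezasi]
C Geminate Reduction: no change — [dfsezasi]
D Progressive Voicing Assimilation: [dfsezasi] → [dvzezasi]
E Intervocalic Voicing: no change — [dvzezasi]

[dvzezasi]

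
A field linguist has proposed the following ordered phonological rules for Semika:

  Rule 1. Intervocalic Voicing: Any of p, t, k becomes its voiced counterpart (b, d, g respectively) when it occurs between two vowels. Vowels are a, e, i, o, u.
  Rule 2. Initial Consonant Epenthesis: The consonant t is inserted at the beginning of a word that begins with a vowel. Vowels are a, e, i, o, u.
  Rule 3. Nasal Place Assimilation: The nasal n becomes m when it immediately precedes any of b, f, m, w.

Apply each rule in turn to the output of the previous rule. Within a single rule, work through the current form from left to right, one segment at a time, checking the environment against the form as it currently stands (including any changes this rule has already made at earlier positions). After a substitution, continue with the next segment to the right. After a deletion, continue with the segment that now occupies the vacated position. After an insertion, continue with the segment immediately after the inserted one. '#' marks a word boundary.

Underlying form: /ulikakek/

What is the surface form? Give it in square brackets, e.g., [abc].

Rule 1 Intervocalic Voicing: [ulikakek] → [uligagek]
Rule 2 Initial Consonant Epenthesis: [uligagek] → [tuligagek]
Rule 3 Nasal Place Assimilation: no change — [tuligagek]

[tuligagek]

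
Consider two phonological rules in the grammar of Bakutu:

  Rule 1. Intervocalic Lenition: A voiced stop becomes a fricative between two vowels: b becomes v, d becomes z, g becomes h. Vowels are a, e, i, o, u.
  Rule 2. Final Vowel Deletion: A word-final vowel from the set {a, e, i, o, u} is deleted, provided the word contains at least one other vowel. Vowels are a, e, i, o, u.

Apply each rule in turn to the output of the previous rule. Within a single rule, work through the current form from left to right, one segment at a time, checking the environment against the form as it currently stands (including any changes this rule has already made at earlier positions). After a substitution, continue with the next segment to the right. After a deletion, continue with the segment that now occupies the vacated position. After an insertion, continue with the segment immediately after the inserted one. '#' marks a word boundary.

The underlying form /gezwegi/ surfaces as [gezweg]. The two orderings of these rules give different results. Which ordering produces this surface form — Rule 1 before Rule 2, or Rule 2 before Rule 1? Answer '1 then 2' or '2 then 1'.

Order 1 then 2:
  1 Intervocalic Lenition: [gezwegi] → [gezwehi]
  2 Final Vowel Deletion: [gezwehi] → [gezweh]
  result: [gezweh]
Order 2 then 1:
  2 Final Vowel Deletion: [gezwegi] → [gezweg]
  1 Intervocalic Lenition: no change — [gezweg]
  result: [gezweg]

2 then 1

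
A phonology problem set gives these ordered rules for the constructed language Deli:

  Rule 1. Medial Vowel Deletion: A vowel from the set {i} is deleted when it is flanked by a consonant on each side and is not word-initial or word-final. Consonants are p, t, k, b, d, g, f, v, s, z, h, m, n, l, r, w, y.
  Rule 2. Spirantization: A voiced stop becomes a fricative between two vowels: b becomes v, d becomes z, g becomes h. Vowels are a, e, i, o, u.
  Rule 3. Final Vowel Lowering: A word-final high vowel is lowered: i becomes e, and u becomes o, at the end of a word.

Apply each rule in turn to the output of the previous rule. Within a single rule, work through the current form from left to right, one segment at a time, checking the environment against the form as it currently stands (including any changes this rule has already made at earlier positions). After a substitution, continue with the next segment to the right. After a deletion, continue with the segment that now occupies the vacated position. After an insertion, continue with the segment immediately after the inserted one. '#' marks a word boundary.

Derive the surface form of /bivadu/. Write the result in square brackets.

[bvazo]

Rule 1 Medial Vowel Deletion: [bivadu] → [bvadu]
Rule 2 Spirantization: [bvadu] → [bvazu]
Rule 3 Final Vowel Lowering: [bvazu] → [bvazo]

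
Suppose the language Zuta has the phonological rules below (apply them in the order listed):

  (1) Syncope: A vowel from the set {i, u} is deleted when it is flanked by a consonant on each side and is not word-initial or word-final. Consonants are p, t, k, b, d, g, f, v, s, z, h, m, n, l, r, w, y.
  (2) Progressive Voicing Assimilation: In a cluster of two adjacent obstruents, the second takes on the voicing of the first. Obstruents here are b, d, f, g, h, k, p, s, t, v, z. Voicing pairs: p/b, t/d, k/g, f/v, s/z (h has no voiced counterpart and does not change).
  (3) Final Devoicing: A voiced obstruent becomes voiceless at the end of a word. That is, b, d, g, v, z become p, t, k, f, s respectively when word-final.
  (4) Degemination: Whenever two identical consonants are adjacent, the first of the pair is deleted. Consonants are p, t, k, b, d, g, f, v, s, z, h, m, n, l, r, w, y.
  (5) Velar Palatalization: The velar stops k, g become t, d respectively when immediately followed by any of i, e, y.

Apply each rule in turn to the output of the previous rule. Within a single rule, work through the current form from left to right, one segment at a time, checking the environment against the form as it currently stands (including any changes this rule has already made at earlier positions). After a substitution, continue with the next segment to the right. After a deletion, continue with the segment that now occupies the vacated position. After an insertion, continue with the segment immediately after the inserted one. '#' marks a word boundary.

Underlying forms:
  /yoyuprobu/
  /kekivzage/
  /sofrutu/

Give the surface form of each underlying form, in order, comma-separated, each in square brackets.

/yoyuprobu/:
  (1) Syncope: [yoyuprobu] → [yoyprobu]
  (2) Progressive Voicing Assimilation: no change — [yoyprobu]
  (3) Final Devoicing: no change — [yoyprobu]
  (4) Degemination: no change — [yoyprobu]
  (5) Velar Palatalization: no change — [yoyprobu]
/kekivzage/:
  (1) Syncope: [kekivzage] → [kekvzage]
  (2) Progressive Voicing Assimilation: [kekvzage] → [kekfsage]
  (3) Final Devoicing: no change — [kekfsage]
  (4) Degemination: no change — [kekfsage]
  (5) Velar Palatalization: [kekfsage] → [tekfsade]
/sofrutu/:
  (1) Syncope: [sofrutu] → [sofrtu]
  (2) Progressive Voicing Assimilation: no change — [sofrtu]
  (3) Final Devoicing: no change — [sofrtu]
  (4) Degemination: no change — [sofrtu]
  (5) Velar Palatalization: no change — [sofrtu]

[yoyprobu], [tekfsade], [sofrtu]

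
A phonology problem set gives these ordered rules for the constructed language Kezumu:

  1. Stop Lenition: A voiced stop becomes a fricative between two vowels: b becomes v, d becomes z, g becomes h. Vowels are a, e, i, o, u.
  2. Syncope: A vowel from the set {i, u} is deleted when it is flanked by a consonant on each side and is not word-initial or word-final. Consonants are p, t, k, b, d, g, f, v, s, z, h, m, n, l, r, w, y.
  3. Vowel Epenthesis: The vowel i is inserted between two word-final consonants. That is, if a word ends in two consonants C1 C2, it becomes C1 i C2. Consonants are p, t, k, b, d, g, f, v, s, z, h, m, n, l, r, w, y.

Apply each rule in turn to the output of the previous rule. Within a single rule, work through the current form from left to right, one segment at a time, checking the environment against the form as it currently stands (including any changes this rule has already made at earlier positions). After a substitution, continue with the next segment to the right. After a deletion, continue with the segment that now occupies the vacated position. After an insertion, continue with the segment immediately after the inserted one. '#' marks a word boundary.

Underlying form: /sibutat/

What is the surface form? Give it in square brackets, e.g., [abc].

1 Stop Lenition: [sibutat] → [sivutat]
2 Syncope: [sivutat] → [svtat]
3 Vowel Epenthesis: no change — [svtat]

[svtat]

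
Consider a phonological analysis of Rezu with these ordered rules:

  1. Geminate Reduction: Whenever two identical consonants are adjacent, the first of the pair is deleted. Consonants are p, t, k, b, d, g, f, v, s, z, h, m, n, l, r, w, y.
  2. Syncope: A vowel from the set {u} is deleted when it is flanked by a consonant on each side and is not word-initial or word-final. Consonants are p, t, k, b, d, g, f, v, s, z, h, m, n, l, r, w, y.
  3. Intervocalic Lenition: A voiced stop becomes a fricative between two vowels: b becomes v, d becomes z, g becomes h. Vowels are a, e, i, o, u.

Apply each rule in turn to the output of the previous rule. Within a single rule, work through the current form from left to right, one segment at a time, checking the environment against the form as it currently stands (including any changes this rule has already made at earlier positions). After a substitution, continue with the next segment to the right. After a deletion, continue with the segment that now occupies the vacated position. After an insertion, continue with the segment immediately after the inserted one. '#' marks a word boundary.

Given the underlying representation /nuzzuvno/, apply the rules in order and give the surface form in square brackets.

1 Geminate Reduction: [nuzzuvno] → [nuzuvno]
2 Syncope: [nuzuvno] → [nzvno]
3 Intervocalic Lenition: no change — [nzvno]

[nzvno]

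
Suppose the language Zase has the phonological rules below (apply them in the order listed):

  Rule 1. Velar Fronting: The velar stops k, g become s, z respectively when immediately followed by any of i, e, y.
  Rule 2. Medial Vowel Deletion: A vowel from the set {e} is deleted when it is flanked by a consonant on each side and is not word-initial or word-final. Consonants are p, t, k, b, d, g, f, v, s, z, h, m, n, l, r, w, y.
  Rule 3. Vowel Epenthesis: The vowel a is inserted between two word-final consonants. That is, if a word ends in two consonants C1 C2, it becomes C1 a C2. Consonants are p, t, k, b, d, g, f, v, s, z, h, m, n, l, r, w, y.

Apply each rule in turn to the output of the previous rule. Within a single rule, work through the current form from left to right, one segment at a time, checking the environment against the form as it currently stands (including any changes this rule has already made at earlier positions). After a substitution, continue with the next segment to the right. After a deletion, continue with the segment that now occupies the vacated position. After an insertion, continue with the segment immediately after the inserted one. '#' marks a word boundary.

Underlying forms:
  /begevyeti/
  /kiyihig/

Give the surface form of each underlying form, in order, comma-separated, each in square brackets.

/begevyeti/:
  Rule 1 Velar Fronting: [begevyeti] → [bezevyeti]
  Rule 2 Medial Vowel Deletion: [bezevyeti] → [bzvyti]
  Rule 3 Vowel Epenthesis: no change — [bzvyti]
/kiyihig/:
  Rule 1 Velar Fronting: [kiyihig] → [siyihig]
  Rule 2 Medial Vowel Deletion: no change — [siyihig]
  Rule 3 Vowel Epenthesis: no change — [siyihig]

[bzvyti], [siyihig]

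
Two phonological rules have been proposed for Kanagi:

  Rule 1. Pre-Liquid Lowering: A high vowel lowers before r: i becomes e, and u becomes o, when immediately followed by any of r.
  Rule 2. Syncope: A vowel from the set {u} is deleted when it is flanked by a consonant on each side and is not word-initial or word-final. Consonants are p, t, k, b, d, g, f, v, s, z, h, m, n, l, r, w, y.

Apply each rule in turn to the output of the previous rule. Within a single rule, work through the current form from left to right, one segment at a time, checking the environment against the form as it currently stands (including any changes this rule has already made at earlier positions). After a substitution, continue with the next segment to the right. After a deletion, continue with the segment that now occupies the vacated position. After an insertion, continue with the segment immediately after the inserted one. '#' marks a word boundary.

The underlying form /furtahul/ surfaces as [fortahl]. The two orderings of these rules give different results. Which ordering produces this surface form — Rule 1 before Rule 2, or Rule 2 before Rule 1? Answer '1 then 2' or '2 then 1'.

1 then 2

Order 1 then 2:
  1 Pre-Liquid Lowering: [furtahul] → [fortahul]
  2 Syncope: [fortahul] → [fortahl]
  result: [fortahl]
Order 2 then 1:
  2 Syncope: [furtahul] → [frtahl]
  1 Pre-Liquid Lowering: no change — [frtahl]
  result: [frtahl]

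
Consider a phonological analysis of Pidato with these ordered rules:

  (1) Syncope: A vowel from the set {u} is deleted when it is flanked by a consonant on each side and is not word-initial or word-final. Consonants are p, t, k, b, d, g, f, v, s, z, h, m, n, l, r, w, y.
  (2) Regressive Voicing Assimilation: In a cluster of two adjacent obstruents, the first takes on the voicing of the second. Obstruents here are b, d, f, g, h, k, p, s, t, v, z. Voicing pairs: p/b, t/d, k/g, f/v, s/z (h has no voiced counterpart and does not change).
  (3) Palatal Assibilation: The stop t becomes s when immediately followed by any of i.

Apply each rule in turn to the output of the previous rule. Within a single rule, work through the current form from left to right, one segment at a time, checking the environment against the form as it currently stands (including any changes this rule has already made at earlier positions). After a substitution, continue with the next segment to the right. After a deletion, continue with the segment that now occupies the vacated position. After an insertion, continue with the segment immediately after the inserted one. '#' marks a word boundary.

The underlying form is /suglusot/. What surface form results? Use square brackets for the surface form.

(1) Syncope: [suglusot] → [sglsot]
(2) Regressive Voicing Assimilation: [sglsot] → [zglsot]
(3) Palatal Assibilation: no change — [zglsot]

[zglsot]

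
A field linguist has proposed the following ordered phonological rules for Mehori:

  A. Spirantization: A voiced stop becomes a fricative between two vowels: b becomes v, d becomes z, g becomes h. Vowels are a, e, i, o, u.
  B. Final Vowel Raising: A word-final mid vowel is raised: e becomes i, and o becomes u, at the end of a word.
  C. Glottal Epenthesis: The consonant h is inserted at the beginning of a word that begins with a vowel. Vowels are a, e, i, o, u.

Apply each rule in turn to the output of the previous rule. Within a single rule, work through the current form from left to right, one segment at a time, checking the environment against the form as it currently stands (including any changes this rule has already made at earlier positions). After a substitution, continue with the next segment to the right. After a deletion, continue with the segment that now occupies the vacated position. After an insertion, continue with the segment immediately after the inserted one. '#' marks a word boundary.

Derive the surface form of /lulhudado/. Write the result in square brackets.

A Spirantization: [lulhudado] → [lulhuzazo]
B Final Vowel Raising: [lulhuzazo] → [lulhuzazu]
C Glottal Epenthesis: no change — [lulhuzazu]

[lulhuzazu]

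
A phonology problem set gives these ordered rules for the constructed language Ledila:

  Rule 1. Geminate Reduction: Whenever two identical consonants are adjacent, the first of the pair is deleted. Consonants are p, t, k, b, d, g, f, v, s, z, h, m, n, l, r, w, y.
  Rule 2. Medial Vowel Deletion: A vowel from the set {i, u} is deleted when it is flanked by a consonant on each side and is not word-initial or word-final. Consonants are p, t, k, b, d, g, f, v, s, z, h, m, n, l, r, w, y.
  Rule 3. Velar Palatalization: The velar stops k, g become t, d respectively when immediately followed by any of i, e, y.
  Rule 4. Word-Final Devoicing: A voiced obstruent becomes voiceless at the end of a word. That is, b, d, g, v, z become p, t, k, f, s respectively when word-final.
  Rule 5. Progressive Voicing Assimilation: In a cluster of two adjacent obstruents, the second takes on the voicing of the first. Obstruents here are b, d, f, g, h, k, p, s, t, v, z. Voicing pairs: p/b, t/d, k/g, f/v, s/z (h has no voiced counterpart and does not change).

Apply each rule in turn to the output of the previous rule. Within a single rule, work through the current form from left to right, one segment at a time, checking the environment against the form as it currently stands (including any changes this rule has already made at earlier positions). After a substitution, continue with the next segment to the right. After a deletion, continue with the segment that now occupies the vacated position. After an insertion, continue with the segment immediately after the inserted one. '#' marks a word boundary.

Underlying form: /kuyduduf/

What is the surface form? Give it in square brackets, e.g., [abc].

[tyddv]

Rule 1 Geminate Reduction: no change — [kuyduduf]
Rule 2 Medial Vowel Deletion: [kuyduduf] → [kyddf]
Rule 3 Velar Palatalization: [kyddf] → [tyddf]
Rule 4 Word-Final Devoicing: no change — [tyddf]
Rule 5 Progressive Voicing Assimilation: [tyddf] → [tyddv]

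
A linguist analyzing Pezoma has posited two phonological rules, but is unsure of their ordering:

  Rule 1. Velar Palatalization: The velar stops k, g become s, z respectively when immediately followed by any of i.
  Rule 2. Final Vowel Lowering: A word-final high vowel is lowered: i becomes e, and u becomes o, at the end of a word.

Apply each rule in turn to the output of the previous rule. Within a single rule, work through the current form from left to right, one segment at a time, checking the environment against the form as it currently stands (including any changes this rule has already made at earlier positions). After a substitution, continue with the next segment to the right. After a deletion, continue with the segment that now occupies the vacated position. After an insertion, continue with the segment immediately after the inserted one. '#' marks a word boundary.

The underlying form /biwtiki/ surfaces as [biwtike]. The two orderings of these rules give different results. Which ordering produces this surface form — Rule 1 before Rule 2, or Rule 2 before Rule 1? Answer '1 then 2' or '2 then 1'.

2 then 1

Order 1 then 2:
  1 Velar Palatalization: [biwtiki] → [biwtisi]
  2 Final Vowel Lowering: [biwtisi] → [biwtise]
  result: [biwtise]
Order 2 then 1:
  2 Final Vowel Lowering: [biwtiki] → [biwtike]
  1 Velar Palatalization: no change — [biwtike]
  result: [biwtike]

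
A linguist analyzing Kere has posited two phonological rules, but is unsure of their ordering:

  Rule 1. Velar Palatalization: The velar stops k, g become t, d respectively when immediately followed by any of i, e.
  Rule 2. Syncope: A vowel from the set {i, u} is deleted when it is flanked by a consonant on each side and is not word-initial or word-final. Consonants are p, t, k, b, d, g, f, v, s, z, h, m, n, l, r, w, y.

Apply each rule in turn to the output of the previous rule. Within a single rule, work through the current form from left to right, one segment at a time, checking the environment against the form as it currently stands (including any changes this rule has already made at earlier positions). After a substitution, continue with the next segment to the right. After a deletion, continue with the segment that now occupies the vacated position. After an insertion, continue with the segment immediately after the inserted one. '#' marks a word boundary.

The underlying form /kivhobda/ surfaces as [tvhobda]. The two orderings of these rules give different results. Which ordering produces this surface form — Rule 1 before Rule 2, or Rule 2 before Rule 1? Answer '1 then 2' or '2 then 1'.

1 then 2

Order 1 then 2:
  1 Velar Palatalization: [kivhobda] → [tivhobda]
  2 Syncope: [tivhobda] → [tvhobda]
  result: [tvhobda]
Order 2 then 1:
  2 Syncope: [kivhobda] → [kvhobda]
  1 Velar Palatalization: no change — [kvhobda]
  result: [kvhobda]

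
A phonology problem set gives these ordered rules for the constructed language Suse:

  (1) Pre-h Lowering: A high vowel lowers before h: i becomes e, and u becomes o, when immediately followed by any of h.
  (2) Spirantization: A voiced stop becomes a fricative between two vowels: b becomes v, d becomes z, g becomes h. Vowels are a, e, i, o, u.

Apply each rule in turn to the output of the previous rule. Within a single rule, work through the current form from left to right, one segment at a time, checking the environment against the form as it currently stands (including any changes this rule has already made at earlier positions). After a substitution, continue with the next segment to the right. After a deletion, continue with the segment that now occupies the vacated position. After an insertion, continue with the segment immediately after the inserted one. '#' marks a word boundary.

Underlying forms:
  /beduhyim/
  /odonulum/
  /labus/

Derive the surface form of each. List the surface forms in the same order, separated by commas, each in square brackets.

[bezohyim], [ozonulum], [lavus]

/beduhyim/:
  (1) Pre-h Lowering: [beduhyim] → [bedohyim]
  (2) Spirantization: [bedohyim] → [bezohyim]
/odonulum/:
  (1) Pre-h Lowering: no change — [odonulum]
  (2) Spirantization: [odonulum] → [ozonulum]
/labus/:
  (1) Pre-h Lowering: no change — [labus]
  (2) Spirantization: [labus] → [lavus]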